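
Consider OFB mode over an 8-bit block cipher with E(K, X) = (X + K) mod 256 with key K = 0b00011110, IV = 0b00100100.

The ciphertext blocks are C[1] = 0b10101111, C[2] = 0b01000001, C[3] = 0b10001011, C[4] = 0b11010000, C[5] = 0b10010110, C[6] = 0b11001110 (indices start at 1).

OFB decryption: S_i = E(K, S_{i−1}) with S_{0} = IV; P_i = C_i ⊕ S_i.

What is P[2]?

P[2] = 0b00100001

P[1]: S = E(K, 0b00100100) = 0b01000010; 0b10101111 ⊕ 0b01000010 = 0b11101101.
P[2]: S = E(K, 0b01000010) = 0b01100000; 0b01000001 ⊕ 0b01100000 = 0b00100001.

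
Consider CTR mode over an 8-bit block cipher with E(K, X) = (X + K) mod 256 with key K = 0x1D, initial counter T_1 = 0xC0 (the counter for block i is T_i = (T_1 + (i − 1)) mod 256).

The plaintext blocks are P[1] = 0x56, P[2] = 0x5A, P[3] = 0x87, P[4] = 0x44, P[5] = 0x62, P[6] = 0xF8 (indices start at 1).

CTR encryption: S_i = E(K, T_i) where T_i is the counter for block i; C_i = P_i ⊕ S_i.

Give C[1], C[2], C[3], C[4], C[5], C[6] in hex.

C[1]: T = 0xC0, S = E(K, T) = 0xDD; 0x56 ⊕ 0xDD = 0x8B.
C[2]: T = 0xC1, S = E(K, T) = 0xDE; 0x5A ⊕ 0xDE = 0x84.
C[3]: T = 0xC2, S = E(K, T) = 0xDF; 0x87 ⊕ 0xDF = 0x58.
C[4]: T = 0xC3, S = E(K, T) = 0xE0; 0x44 ⊕ 0xE0 = 0xA4.
C[5]: T = 0xC4, S = E(K, T) = 0xE1; 0x62 ⊕ 0xE1 = 0x83.
C[6]: T = 0xC5, S = E(K, T) = 0xE2; 0xF8 ⊕ 0xE2 = 0x1A.

C[1] = 0x8B, C[2] = 0x84, C[3] = 0x58, C[4] = 0xA4, C[5] = 0x83, C[6] = 0x1A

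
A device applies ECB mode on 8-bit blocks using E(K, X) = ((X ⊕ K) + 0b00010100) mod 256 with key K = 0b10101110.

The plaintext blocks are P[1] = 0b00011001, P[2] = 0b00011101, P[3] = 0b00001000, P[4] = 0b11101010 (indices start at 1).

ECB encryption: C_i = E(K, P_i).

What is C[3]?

C[3]: E(K, 0b00001000) = 0b10111010.

C[3] = 0b10111010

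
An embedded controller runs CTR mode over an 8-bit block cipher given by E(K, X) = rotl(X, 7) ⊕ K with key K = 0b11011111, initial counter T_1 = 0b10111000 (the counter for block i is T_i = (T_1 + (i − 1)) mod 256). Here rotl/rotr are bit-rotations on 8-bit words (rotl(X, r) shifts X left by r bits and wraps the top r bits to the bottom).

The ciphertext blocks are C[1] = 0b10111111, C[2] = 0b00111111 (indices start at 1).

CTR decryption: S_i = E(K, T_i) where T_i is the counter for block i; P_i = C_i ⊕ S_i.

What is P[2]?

P[2]: T = 0b10111001, S = E(K, T) = 0b00000011; 0b00111111 ⊕ 0b00000011 = 0b00111100.

P[2] = 0b00111100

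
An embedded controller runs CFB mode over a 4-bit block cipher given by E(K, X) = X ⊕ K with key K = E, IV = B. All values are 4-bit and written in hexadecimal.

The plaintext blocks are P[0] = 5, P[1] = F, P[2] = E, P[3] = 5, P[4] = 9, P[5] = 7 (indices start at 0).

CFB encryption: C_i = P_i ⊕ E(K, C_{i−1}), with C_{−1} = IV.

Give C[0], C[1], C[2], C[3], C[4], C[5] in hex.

C[0] = 0, C[1] = 1, C[2] = 1, C[3] = A, C[4] = D, C[5] = 4

C[0]: E(K, B) = 5; 5 ⊕ 5 = 0.
C[1]: E(K, 0) = E; F ⊕ E = 1.
C[2]: E(K, 1) = F; E ⊕ F = 1.
C[3]: E(K, 1) = F; 5 ⊕ F = A.
C[4]: E(K, A) = 4; 9 ⊕ 4 = D.
C[5]: E(K, D) = 3; 7 ⊕ 3 = 4.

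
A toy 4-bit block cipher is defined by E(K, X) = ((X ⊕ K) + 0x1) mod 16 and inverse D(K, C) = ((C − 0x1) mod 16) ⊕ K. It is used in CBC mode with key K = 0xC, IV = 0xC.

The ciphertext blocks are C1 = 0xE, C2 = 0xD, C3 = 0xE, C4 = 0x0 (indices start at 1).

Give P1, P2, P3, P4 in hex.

P1 = 0xD, P2 = 0xE, P3 = 0xC, P4 = 0xD

CBC decryption: P_i = D(K, C_i) ⊕ C_{i−1}, with C_{0} = IV.
P1: D(K, 0xE) = 0x1; 0x1 ⊕ 0xC = 0xD.
P2: D(K, 0xD) = 0x0; 0x0 ⊕ 0xE = 0xE.
P3: D(K, 0xE) = 0x1; 0x1 ⊕ 0xD = 0xC.
P4: D(K, 0x0) = 0x3; 0x3 ⊕ 0xE = 0xD.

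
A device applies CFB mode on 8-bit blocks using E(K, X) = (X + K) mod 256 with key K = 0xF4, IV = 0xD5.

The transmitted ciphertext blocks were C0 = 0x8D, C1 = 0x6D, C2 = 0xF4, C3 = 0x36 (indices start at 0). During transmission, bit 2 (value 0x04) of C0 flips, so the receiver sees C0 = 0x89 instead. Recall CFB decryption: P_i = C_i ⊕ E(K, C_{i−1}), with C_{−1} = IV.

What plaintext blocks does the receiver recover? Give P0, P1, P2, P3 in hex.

P0 = 0x40, P1 = 0x10, P2 = 0x95, P3 = 0xDE

Only C0 changed, to 0x89. In CFB, a change in C_i flips the same bit in P_i and garbles P_{i+1}. Decrypting the received ciphertext:
P0: E(K, 0xD5) = 0xC9; 0x89 ⊕ 0xC9 = 0x40.
P1: E(K, 0x89) = 0x7D; 0x6D ⊕ 0x7D = 0x10.
P2: E(K, 0x6D) = 0x61; 0xF4 ⊕ 0x61 = 0x95.
P3: E(K, 0xF4) = 0xE8; 0x36 ⊕ 0xE8 = 0xDE.
Blocks that differ from the original plaintext: P0, P1.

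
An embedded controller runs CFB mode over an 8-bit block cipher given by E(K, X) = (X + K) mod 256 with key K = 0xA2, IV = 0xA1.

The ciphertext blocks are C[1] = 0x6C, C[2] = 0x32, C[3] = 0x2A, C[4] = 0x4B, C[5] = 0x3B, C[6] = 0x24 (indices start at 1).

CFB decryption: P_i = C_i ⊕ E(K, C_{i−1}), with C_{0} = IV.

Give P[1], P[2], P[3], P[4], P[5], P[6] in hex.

P[1]: E(K, 0xA1) = 0x43; 0x6C ⊕ 0x43 = 0x2F.
P[2]: E(K, 0x6C) = 0x0E; 0x32 ⊕ 0x0E = 0x3C.
P[3]: E(K, 0x32) = 0xD4; 0x2A ⊕ 0xD4 = 0xFE.
P[4]: E(K, 0x2A) = 0xCC; 0x4B ⊕ 0xCC = 0x87.
P[5]: E(K, 0x4B) = 0xED; 0x3B ⊕ 0xED = 0xD6.
P[6]: E(K, 0x3B) = 0xDD; 0x24 ⊕ 0xDD = 0xF9.

P[1] = 0x2F, P[2] = 0x3C, P[3] = 0xFE, P[4] = 0x87, P[5] = 0xD6, P[6] = 0xF9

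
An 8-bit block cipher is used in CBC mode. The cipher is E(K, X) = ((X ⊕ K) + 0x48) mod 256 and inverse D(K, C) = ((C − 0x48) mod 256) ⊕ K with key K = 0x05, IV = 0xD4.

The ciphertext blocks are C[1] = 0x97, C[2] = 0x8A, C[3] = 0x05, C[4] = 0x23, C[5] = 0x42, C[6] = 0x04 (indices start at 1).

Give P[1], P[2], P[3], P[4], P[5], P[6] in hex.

P[1] = 0x9E, P[2] = 0xD0, P[3] = 0x32, P[4] = 0xDB, P[5] = 0xDC, P[6] = 0xFB

CBC decryption: P_i = D(K, C_i) ⊕ C_{i−1}, with C_{0} = IV.
P[1]: D(K, 0x97) = 0x4A; 0x4A ⊕ 0xD4 = 0x9E.
P[2]: D(K, 0x8A) = 0x47; 0x47 ⊕ 0x97 = 0xD0.
P[3]: D(K, 0x05) = 0xB8; 0xB8 ⊕ 0x8A = 0x32.
P[4]: D(K, 0x23) = 0xDE; 0xDE ⊕ 0x05 = 0xDB.
P[5]: D(K, 0x42) = 0xFF; 0xFF ⊕ 0x23 = 0xDC.
P[6]: D(K, 0x04) = 0xB9; 0xB9 ⊕ 0x42 = 0xFB.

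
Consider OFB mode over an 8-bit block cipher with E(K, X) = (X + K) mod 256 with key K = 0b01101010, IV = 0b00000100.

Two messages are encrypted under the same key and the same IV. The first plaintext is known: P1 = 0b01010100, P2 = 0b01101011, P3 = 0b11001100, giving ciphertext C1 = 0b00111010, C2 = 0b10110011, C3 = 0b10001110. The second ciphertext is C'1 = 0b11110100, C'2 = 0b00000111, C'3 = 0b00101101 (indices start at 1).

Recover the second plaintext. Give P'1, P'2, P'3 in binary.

P'1 = 0b10011010, P'2 = 0b11011111, P'3 = 0b01101111

In OFB with a reused IV, both messages share the same keystream S_i, so C_i ⊕ C'_i = P_i ⊕ P'_i and thus P'_i = P_i ⊕ C_i ⊕ C'_i.
P'1: 0b01010100 ⊕ 0b00111010 ⊕ 0b11110100 = 0b10011010.
P'2: 0b01101011 ⊕ 0b10110011 ⊕ 0b00000111 = 0b11011111.
P'3: 0b11001100 ⊕ 0b10001110 ⊕ 0b00101101 = 0b01101111.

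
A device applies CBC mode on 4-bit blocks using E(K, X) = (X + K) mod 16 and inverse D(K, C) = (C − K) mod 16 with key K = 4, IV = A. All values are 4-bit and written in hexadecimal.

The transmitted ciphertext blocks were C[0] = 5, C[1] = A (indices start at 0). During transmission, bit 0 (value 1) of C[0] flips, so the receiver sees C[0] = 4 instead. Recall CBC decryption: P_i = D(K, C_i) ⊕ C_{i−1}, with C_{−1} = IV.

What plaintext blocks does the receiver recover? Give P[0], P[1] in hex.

Only C[0] changed, to 4. In CBC, a change in C_i garbles P_i and flips the same bit in P_{i+1}. Decrypting the received ciphertext:
P[0]: D(K, 4) = 0; 0 ⊕ A = A.
P[1]: D(K, A) = 6; 6 ⊕ 4 = 2.
Blocks that differ from the original plaintext: P[0], P[1].

P[0] = A, P[1] = 2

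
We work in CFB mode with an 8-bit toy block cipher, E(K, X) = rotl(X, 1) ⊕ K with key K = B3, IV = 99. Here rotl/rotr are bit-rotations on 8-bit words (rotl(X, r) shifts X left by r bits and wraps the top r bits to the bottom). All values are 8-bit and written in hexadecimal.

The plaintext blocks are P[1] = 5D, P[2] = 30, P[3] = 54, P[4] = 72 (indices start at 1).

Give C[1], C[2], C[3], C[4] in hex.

CFB encryption: C_i = P_i ⊕ E(K, C_{i−1}), with C_{0} = IV.
C[1]: E(K, 99) = 80; 5D ⊕ 80 = DD.
C[2]: E(K, DD) = 08; 30 ⊕ 08 = 38.
C[3]: E(K, 38) = C3; 54 ⊕ C3 = 97.
C[4]: E(K, 97) = 9C; 72 ⊕ 9C = EE.

C[1] = DD, C[2] = 38, C[3] = 97, C[4] = EE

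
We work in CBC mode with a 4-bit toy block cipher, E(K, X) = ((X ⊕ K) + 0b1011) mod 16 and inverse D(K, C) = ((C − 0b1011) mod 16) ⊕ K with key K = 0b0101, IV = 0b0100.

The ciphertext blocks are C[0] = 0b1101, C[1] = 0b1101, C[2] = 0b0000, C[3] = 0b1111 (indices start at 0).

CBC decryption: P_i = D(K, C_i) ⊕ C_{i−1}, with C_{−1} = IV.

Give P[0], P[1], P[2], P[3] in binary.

P[0] = 0b0011, P[1] = 0b1010, P[2] = 0b1101, P[3] = 0b0001

P[0]: D(K, 0b1101) = 0b0111; 0b0111 ⊕ 0b0100 = 0b0011.
P[1]: D(K, 0b1101) = 0b0111; 0b0111 ⊕ 0b1101 = 0b1010.
P[2]: D(K, 0b0000) = 0b0000; 0b0000 ⊕ 0b1101 = 0b1101.
P[3]: D(K, 0b1111) = 0b0001; 0b0001 ⊕ 0b0000 = 0b0001.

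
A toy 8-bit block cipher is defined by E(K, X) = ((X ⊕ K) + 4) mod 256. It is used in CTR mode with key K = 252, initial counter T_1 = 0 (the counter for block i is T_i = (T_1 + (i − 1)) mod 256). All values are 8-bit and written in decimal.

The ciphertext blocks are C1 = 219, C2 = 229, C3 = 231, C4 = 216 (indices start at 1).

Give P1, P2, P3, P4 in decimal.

P1 = 219, P2 = 228, P3 = 229, P4 = 219

CTR decryption: S_i = E(K, T_i) where T_i is the counter for block i; P_i = C_i ⊕ S_i.
P1: T = 0, S = E(K, T) = 0; 219 ⊕ 0 = 219.
P2: T = 1, S = E(K, T) = 1; 229 ⊕ 1 = 228.
P3: T = 2, S = E(K, T) = 2; 231 ⊕ 2 = 229.
P4: T = 3, S = E(K, T) = 3; 216 ⊕ 3 = 219.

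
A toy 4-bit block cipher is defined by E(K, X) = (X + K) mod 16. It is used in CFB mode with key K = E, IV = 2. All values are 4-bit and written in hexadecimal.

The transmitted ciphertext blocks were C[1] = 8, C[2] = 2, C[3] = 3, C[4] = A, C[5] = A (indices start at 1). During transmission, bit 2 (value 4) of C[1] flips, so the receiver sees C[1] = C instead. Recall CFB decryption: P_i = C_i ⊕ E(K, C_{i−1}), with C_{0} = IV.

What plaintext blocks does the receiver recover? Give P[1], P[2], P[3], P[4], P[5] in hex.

P[1] = C, P[2] = 8, P[3] = 3, P[4] = B, P[5] = 2

Only C[1] changed, to C. In CFB, a change in C_i flips the same bit in P_i and garbles P_{i+1}. Decrypting the received ciphertext:
P[1]: E(K, 2) = 0; C ⊕ 0 = C.
P[2]: E(K, C) = A; 2 ⊕ A = 8.
P[3]: E(K, 2) = 0; 3 ⊕ 0 = 3.
P[4]: E(K, 3) = 1; A ⊕ 1 = B.
P[5]: E(K, A) = 8; A ⊕ 8 = 2.
Blocks that differ from the original plaintext: P[1], P[2].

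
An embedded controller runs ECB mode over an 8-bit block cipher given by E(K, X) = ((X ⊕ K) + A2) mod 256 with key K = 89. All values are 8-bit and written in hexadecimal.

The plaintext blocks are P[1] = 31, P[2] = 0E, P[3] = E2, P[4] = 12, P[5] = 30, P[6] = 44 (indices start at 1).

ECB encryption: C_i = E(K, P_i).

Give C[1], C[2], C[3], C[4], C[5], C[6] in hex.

C[1]: E(K, 31) = 5A.
C[2]: E(K, 0E) = 29.
C[3]: E(K, E2) = 0D.
C[4]: E(K, 12) = 3D.
C[5]: E(K, 30) = 5B.
C[6]: E(K, 44) = 6F.

C[1] = 5A, C[2] = 29, C[3] = 0D, C[4] = 3D, C[5] = 5B, C[6] = 6F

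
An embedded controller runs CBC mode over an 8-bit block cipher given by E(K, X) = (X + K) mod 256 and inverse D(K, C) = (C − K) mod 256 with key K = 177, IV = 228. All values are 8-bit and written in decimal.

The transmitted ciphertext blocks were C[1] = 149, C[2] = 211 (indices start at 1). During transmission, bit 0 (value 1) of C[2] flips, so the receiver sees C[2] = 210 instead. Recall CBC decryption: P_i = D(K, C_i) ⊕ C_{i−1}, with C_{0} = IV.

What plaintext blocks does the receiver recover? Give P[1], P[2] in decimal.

P[1] = 0, P[2] = 180

Only C[2] changed, to 210. In CBC, a change in C_i garbles P_i and flips the same bit in P_{i+1}. Decrypting the received ciphertext:
P[1]: D(K, 149) = 228; 228 ⊕ 228 = 0.
P[2]: D(K, 210) = 33; 33 ⊕ 149 = 180.
Blocks that differ from the original plaintext: P[2].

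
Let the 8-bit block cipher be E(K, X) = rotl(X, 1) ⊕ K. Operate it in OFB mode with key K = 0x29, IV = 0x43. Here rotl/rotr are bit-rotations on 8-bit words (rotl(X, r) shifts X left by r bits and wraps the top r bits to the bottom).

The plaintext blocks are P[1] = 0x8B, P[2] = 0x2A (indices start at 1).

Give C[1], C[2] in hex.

C[1] = 0x24, C[2] = 0x5C

OFB encryption: S_i = E(K, S_{i−1}) with S_{0} = IV; C_i = P_i ⊕ S_i.
C[1]: S = E(K, 0x43) = 0xAF; 0x8B ⊕ 0xAF = 0x24.
C[2]: S = E(K, 0xAF) = 0x76; 0x2A ⊕ 0x76 = 0x5C.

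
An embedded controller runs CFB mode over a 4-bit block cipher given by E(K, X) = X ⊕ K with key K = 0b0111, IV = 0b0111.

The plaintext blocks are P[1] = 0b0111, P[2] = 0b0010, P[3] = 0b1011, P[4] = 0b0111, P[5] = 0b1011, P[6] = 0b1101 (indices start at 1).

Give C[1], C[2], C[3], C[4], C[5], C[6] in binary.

CFB encryption: C_i = P_i ⊕ E(K, C_{i−1}), with C_{0} = IV.
C[1]: E(K, 0b0111) = 0b0000; 0b0111 ⊕ 0b0000 = 0b0111.
C[2]: E(K, 0b0111) = 0b0000; 0b0010 ⊕ 0b0000 = 0b0010.
C[3]: E(K, 0b0010) = 0b0101; 0b1011 ⊕ 0b0101 = 0b1110.
C[4]: E(K, 0b1110) = 0b1001; 0b0111 ⊕ 0b1001 = 0b1110.
C[5]: E(K, 0b1110) = 0b1001; 0b1011 ⊕ 0b1001 = 0b0010.
C[6]: E(K, 0b0010) = 0b0101; 0b1101 ⊕ 0b0101 = 0b1000.

C[1] = 0b0111, C[2] = 0b0010, C[3] = 0b1110, C[4] = 0b1110, C[5] = 0b0010, C[6] = 0b1000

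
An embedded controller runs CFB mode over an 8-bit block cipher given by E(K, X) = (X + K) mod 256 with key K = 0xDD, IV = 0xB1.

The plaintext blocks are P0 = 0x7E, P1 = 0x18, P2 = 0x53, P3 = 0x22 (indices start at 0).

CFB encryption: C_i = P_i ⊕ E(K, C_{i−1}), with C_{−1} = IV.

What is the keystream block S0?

0x8E

C0: E(K, 0xB1) = 0x8E; 0x7E ⊕ 0x8E = 0xF0.
So S0 = 0x8E.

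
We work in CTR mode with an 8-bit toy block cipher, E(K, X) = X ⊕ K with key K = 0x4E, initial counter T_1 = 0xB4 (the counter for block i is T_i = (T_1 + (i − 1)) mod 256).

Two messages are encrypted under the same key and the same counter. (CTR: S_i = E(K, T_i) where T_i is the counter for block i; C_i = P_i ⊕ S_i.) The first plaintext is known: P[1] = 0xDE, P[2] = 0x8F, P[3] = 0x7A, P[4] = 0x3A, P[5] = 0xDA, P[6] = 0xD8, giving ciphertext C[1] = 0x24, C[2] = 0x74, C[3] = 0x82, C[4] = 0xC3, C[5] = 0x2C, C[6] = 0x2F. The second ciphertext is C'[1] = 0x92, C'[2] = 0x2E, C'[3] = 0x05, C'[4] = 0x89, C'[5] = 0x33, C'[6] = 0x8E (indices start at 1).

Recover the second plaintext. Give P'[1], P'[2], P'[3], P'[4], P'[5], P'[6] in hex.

P'[1] = 0x68, P'[2] = 0xD5, P'[3] = 0xFD, P'[4] = 0x70, P'[5] = 0xC5, P'[6] = 0x79

In CTR with a reused counter, both messages share the same keystream S_i, so C_i ⊕ C'_i = P_i ⊕ P'_i and thus P'_i = P_i ⊕ C_i ⊕ C'_i.
P'[1]: 0xDE ⊕ 0x24 ⊕ 0x92 = 0x68.
P'[2]: 0x8F ⊕ 0x74 ⊕ 0x2E = 0xD5.
P'[3]: 0x7A ⊕ 0x82 ⊕ 0x05 = 0xFD.
P'[4]: 0x3A ⊕ 0xC3 ⊕ 0x89 = 0x70.
P'[5]: 0xDA ⊕ 0x2C ⊕ 0x33 = 0xC5.
P'[6]: 0xD8 ⊕ 0x2F ⊕ 0x8E = 0x79.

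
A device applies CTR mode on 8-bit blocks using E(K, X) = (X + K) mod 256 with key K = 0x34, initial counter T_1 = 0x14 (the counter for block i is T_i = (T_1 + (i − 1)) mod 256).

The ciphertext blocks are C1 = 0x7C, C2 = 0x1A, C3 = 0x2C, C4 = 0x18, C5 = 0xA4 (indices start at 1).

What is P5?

P5 = 0xE8

CTR decryption: S_i = E(K, T_i) where T_i is the counter for block i; P_i = C_i ⊕ S_i.
P5: T = 0x18, S = E(K, T) = 0x4C; 0xA4 ⊕ 0x4C = 0xE8.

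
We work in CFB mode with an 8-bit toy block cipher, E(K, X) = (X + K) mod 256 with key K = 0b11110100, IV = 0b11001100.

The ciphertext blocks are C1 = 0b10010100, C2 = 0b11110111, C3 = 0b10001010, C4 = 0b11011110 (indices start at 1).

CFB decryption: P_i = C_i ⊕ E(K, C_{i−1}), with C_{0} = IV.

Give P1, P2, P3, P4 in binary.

P1: E(K, 0b11001100) = 0b11000000; 0b10010100 ⊕ 0b11000000 = 0b01010100.
P2: E(K, 0b10010100) = 0b10001000; 0b11110111 ⊕ 0b10001000 = 0b01111111.
P3: E(K, 0b11110111) = 0b11101011; 0b10001010 ⊕ 0b11101011 = 0b01100001.
P4: E(K, 0b10001010) = 0b01111110; 0b11011110 ⊕ 0b01111110 = 0b10100000.

P1 = 0b01010100, P2 = 0b01111111, P3 = 0b01100001, P4 = 0b10100000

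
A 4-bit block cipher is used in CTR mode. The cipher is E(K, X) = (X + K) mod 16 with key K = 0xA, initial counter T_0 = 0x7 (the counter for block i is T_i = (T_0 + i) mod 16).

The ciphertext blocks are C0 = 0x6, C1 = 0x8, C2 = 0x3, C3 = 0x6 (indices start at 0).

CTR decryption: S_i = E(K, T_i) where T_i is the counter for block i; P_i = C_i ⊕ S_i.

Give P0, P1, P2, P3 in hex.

P0 = 0x7, P1 = 0xA, P2 = 0x0, P3 = 0x2

P0: T = 0x7, S = E(K, T) = 0x1; 0x6 ⊕ 0x1 = 0x7.
P1: T = 0x8, S = E(K, T) = 0x2; 0x8 ⊕ 0x2 = 0xA.
P2: T = 0x9, S = E(K, T) = 0x3; 0x3 ⊕ 0x3 = 0x0.
P3: T = 0xA, S = E(K, T) = 0x4; 0x6 ⊕ 0x4 = 0x2.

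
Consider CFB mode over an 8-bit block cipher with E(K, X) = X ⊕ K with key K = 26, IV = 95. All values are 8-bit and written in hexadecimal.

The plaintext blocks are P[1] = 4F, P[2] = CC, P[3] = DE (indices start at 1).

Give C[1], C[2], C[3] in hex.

C[1] = FC, C[2] = 16, C[3] = EE

CFB encryption: C_i = P_i ⊕ E(K, C_{i−1}), with C_{0} = IV.
C[1]: E(K, 95) = B3; 4F ⊕ B3 = FC.
C[2]: E(K, FC) = DA; CC ⊕ DA = 16.
C[3]: E(K, 16) = 30; DE ⊕ 30 = EE.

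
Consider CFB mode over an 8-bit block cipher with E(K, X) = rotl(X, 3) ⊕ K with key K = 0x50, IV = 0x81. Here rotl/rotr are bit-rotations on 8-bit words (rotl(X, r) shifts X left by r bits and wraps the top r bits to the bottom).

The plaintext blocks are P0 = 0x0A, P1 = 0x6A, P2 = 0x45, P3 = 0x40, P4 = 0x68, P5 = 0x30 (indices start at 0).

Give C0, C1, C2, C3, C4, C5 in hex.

C0 = 0x56, C1 = 0x88, C2 = 0x51, C3 = 0x9A, C4 = 0xEC, C5 = 0x07

CFB encryption: C_i = P_i ⊕ E(K, C_{i−1}), with C_{−1} = IV.
C0: E(K, 0x81) = 0x5C; 0x0A ⊕ 0x5C = 0x56.
C1: E(K, 0x56) = 0xE2; 0x6A ⊕ 0xE2 = 0x88.
C2: E(K, 0x88) = 0x14; 0x45 ⊕ 0x14 = 0x51.
C3: E(K, 0x51) = 0xDA; 0x40 ⊕ 0xDA = 0x9A.
C4: E(K, 0x9A) = 0x84; 0x68 ⊕ 0x84 = 0xEC.
C5: E(K, 0xEC) = 0x37; 0x30 ⊕ 0x37 = 0x07.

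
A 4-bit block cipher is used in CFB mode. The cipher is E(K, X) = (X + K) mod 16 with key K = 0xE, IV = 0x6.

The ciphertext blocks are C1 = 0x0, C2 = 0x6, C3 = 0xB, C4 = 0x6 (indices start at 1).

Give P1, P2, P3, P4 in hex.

P1 = 0x4, P2 = 0x8, P3 = 0xF, P4 = 0xF

CFB decryption: P_i = C_i ⊕ E(K, C_{i−1}), with C_{0} = IV.
P1: E(K, 0x6) = 0x4; 0x0 ⊕ 0x4 = 0x4.
P2: E(K, 0x0) = 0xE; 0x6 ⊕ 0xE = 0x8.
P3: E(K, 0x6) = 0x4; 0xB ⊕ 0x4 = 0xF.
P4: E(K, 0xB) = 0x9; 0x6 ⊕ 0x9 = 0xF.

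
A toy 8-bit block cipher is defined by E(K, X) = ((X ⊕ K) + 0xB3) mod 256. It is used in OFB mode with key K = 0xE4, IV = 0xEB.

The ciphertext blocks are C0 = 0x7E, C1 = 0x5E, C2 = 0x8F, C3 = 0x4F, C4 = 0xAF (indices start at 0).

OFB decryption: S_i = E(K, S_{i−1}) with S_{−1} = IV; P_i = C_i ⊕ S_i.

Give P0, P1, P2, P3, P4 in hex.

P0: S = E(K, 0xEB) = 0xC2; 0x7E ⊕ 0xC2 = 0xBC.
P1: S = E(K, 0xC2) = 0xD9; 0x5E ⊕ 0xD9 = 0x87.
P2: S = E(K, 0xD9) = 0xF0; 0x8F ⊕ 0xF0 = 0x7F.
P3: S = E(K, 0xF0) = 0xC7; 0x4F ⊕ 0xC7 = 0x88.
P4: S = E(K, 0xC7) = 0xD6; 0xAF ⊕ 0xD6 = 0x79.

P0 = 0xBC, P1 = 0x87, P2 = 0x7F, P3 = 0x88, P4 = 0x79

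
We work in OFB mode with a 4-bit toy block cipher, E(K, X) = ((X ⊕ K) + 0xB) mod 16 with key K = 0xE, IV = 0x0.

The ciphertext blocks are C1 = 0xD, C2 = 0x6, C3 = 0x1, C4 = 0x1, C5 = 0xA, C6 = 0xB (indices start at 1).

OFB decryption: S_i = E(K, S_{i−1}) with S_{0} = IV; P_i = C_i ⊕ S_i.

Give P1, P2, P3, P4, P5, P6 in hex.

P1: S = E(K, 0x0) = 0x9; 0xD ⊕ 0x9 = 0x4.
P2: S = E(K, 0x9) = 0x2; 0x6 ⊕ 0x2 = 0x4.
P3: S = E(K, 0x2) = 0x7; 0x1 ⊕ 0x7 = 0x6.
P4: S = E(K, 0x7) = 0x4; 0x1 ⊕ 0x4 = 0x5.
P5: S = E(K, 0x4) = 0x5; 0xA ⊕ 0x5 = 0xF.
P6: S = E(K, 0x5) = 0x6; 0xB ⊕ 0x6 = 0xD.

P1 = 0x4, P2 = 0x4, P3 = 0x6, P4 = 0x5, P5 = 0xF, P6 = 0xD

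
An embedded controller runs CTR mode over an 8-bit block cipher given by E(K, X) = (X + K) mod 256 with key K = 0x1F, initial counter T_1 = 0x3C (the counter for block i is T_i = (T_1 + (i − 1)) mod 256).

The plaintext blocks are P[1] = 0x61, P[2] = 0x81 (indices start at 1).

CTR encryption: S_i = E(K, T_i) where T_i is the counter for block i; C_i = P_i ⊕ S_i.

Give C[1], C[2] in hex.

C[1] = 0x3A, C[2] = 0xDD

C[1]: T = 0x3C, S = E(K, T) = 0x5B; 0x61 ⊕ 0x5B = 0x3A.
C[2]: T = 0x3D, S = E(K, T) = 0x5C; 0x81 ⊕ 0x5C = 0xDD.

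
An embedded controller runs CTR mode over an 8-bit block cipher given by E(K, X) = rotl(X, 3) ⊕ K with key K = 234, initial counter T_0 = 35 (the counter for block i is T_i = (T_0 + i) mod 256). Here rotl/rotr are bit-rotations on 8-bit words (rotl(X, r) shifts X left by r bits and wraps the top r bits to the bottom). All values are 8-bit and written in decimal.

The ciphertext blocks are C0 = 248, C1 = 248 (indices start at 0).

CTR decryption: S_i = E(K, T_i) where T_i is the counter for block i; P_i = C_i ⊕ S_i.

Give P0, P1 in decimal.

P0 = 11, P1 = 51

P0: T = 35, S = E(K, T) = 243; 248 ⊕ 243 = 11.
P1: T = 36, S = E(K, T) = 203; 248 ⊕ 203 = 51.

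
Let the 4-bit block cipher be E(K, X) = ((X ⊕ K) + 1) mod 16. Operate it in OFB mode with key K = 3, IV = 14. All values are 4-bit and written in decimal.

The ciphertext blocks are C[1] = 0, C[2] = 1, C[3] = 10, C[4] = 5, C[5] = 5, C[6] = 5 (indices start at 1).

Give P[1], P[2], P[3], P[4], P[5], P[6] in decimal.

P[1] = 14, P[2] = 15, P[3] = 4, P[4] = 11, P[5] = 11, P[6] = 11

OFB decryption: S_i = E(K, S_{i−1}) with S_{0} = IV; P_i = C_i ⊕ S_i.
P[1]: S = E(K, 14) = 14; 0 ⊕ 14 = 14.
P[2]: S = E(K, 14) = 14; 1 ⊕ 14 = 15.
P[3]: S = E(K, 14) = 14; 10 ⊕ 14 = 4.
P[4]: S = E(K, 14) = 14; 5 ⊕ 14 = 11.
P[5]: S = E(K, 14) = 14; 5 ⊕ 14 = 11.
P[6]: S = E(K, 14) = 14; 5 ⊕ 14 = 11.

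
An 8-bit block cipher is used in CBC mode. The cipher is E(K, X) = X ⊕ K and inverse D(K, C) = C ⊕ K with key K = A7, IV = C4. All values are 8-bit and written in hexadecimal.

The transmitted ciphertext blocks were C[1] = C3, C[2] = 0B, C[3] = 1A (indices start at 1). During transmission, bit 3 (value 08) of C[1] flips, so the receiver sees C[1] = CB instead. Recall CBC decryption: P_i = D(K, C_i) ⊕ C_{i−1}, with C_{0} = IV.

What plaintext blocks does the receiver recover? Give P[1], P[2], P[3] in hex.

P[1] = A8, P[2] = 67, P[3] = B6

Only C[1] changed, to CB. In CBC, a change in C_i garbles P_i and flips the same bit in P_{i+1}. Decrypting the received ciphertext:
P[1]: D(K, CB) = 6C; 6C ⊕ C4 = A8.
P[2]: D(K, 0B) = AC; AC ⊕ CB = 67.
P[3]: D(K, 1A) = BD; BD ⊕ 0B = B6.
Blocks that differ from the original plaintext: P[1], P[2].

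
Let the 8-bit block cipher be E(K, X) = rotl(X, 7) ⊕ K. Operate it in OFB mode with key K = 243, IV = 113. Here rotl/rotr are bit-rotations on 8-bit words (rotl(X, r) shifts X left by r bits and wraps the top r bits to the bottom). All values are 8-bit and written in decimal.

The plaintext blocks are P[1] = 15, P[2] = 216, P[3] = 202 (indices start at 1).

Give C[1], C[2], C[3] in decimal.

C[1] = 68, C[2] = 142, C[3] = 18

OFB encryption: S_i = E(K, S_{i−1}) with S_{0} = IV; C_i = P_i ⊕ S_i.
C[1]: S = E(K, 113) = 75; 15 ⊕ 75 = 68.
C[2]: S = E(K, 75) = 86; 216 ⊕ 86 = 142.
C[3]: S = E(K, 86) = 216; 202 ⊕ 216 = 18.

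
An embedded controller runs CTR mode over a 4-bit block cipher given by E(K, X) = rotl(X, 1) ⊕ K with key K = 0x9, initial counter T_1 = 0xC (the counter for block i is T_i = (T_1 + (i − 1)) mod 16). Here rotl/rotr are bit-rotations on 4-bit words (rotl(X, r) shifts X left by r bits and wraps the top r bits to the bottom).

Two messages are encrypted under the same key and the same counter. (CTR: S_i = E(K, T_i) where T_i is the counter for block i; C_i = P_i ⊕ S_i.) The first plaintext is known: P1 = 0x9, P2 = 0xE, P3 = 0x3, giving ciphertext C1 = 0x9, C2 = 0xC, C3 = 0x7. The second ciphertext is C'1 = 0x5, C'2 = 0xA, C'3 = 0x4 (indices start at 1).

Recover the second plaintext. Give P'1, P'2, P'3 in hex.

In CTR with a reused counter, both messages share the same keystream S_i, so C_i ⊕ C'_i = P_i ⊕ P'_i and thus P'_i = P_i ⊕ C_i ⊕ C'_i.
P'1: 0x9 ⊕ 0x9 ⊕ 0x5 = 0x5.
P'2: 0xE ⊕ 0xC ⊕ 0xA = 0x8.
P'3: 0x3 ⊕ 0x7 ⊕ 0x4 = 0x0.

P'1 = 0x5, P'2 = 0x8, P'3 = 0x0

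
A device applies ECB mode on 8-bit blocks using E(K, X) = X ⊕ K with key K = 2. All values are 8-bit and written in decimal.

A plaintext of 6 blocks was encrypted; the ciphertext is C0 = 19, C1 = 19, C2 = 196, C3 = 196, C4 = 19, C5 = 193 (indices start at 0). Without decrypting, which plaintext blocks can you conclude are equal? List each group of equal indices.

P0 = P1 = P4; P2 = P3

ECB encrypts each block independently with the same key, so equal ciphertext blocks imply equal plaintext blocks.
C0 = C1 = C4 = 19, so P0 = P1 = P4.
C2 = C3 = 196, so P2 = P3.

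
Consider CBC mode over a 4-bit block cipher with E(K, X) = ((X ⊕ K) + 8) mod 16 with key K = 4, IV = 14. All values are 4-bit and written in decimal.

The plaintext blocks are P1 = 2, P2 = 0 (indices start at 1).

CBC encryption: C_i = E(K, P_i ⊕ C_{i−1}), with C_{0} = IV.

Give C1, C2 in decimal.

C1: P1 ⊕ 14 = 12; E(K, 12) = 0.
C2: P2 ⊕ 0 = 0; E(K, 0) = 12.

C1 = 0, C2 = 12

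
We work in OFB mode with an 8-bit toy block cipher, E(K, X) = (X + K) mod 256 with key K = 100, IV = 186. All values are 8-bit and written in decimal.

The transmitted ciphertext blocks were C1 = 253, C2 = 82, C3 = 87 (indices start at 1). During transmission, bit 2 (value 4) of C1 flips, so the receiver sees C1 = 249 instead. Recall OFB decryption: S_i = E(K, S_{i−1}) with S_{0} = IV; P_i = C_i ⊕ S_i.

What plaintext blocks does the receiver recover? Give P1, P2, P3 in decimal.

Only C1 changed, to 249. In OFB, a change in C_i flips the same bit in P_i only; the keystream is unaffected. Decrypting the received ciphertext:
P1: S = E(K, 186) = 30; 249 ⊕ 30 = 231.
P2: S = E(K, 30) = 130; 82 ⊕ 130 = 208.
P3: S = E(K, 130) = 230; 87 ⊕ 230 = 177.
Blocks that differ from the original plaintext: P1.

P1 = 231, P2 = 208, P3 = 177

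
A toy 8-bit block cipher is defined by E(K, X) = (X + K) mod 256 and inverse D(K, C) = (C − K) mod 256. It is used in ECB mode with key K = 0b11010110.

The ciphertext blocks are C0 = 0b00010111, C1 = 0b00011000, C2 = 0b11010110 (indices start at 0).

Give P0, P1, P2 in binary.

P0 = 0b01000001, P1 = 0b01000010, P2 = 0b00000000

ECB decryption: P_i = D(K, C_i).
P0: D(K, 0b00010111) = 0b01000001.
P1: D(K, 0b00011000) = 0b01000010.
P2: D(K, 0b11010110) = 0b00000000.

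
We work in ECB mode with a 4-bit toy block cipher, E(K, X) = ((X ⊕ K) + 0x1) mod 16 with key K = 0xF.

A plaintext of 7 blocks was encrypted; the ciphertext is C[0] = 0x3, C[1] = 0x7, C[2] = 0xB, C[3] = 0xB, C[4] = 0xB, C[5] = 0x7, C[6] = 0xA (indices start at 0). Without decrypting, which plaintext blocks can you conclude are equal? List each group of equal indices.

ECB encrypts each block independently with the same key, so equal ciphertext blocks imply equal plaintext blocks.
C[1] = C[5] = 0x7, so P[1] = P[5].
C[2] = C[3] = C[4] = 0xB, so P[2] = P[3] = P[4].

P[1] = P[5]; P[2] = P[3] = P[4]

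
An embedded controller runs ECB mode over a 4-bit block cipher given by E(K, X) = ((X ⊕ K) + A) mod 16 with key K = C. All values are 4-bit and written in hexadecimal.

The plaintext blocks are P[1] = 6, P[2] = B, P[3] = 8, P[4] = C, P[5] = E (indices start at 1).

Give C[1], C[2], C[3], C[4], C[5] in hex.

C[1] = 4, C[2] = 1, C[3] = E, C[4] = A, C[5] = C

ECB encryption: C_i = E(K, P_i).
C[1]: E(K, 6) = 4.
C[2]: E(K, B) = 1.
C[3]: E(K, 8) = E.
C[4]: E(K, C) = A.
C[5]: E(K, E) = C.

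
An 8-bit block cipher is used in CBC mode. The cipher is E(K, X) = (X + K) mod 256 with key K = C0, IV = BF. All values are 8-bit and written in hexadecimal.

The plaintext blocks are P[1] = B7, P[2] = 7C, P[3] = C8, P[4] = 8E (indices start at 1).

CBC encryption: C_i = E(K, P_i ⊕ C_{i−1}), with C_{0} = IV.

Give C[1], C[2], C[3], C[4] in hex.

C[1] = C8, C[2] = 74, C[3] = 7C, C[4] = B2

C[1]: P[1] ⊕ BF = 08; E(K, 08) = C8.
C[2]: P[2] ⊕ C8 = B4; E(K, B4) = 74.
C[3]: P[3] ⊕ 74 = BC; E(K, BC) = 7C.
C[4]: P[4] ⊕ 7C = F2; E(K, F2) = B2.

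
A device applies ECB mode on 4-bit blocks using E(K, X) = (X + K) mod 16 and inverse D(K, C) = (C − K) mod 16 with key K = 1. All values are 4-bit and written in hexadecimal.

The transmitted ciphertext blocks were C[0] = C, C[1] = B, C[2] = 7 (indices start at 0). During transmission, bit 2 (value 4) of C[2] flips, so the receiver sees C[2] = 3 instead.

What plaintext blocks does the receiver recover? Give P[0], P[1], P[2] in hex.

P[0] = B, P[1] = A, P[2] = 2

ECB decryption: P_i = D(K, C_i).
Only C[2] changed, to 3. In ECB, a change in C_i affects only P_i. Decrypting the received ciphertext:
P[0]: D(K, C) = B.
P[1]: D(K, B) = A.
P[2]: D(K, 3) = 2.
Blocks that differ from the original plaintext: P[2].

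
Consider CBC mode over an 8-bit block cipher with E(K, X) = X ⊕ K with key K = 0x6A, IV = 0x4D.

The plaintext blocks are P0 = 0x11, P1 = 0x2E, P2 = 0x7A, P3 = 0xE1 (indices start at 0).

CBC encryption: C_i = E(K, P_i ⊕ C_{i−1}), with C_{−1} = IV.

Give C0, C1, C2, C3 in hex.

C0 = 0x36, C1 = 0x72, C2 = 0x62, C3 = 0xE9

C0: P0 ⊕ 0x4D = 0x5C; E(K, 0x5C) = 0x36.
C1: P1 ⊕ 0x36 = 0x18; E(K, 0x18) = 0x72.
C2: P2 ⊕ 0x72 = 0x08; E(K, 0x08) = 0x62.
C3: P3 ⊕ 0x62 = 0x83; E(K, 0x83) = 0xE9.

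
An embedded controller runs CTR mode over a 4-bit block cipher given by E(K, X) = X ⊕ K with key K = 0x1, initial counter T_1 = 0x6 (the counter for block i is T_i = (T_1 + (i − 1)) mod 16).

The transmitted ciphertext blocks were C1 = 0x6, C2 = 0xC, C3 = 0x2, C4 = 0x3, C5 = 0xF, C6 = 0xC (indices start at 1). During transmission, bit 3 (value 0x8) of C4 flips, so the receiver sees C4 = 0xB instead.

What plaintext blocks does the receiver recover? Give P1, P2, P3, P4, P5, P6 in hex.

P1 = 0x1, P2 = 0xA, P3 = 0xB, P4 = 0x3, P5 = 0x4, P6 = 0x6

CTR decryption: S_i = E(K, T_i) where T_i is the counter for block i; P_i = C_i ⊕ S_i.
Only C4 changed, to 0xB. In CTR, a change in C_i flips the same bit in P_i only; the keystream is unaffected. Decrypting the received ciphertext:
P1: T = 0x6, S = E(K, T) = 0x7; 0x6 ⊕ 0x7 = 0x1.
P2: T = 0x7, S = E(K, T) = 0x6; 0xC ⊕ 0x6 = 0xA.
P3: T = 0x8, S = E(K, T) = 0x9; 0x2 ⊕ 0x9 = 0xB.
P4: T = 0x9, S = E(K, T) = 0x8; 0xB ⊕ 0x8 = 0x3.
P5: T = 0xA, S = E(K, T) = 0xB; 0xF ⊕ 0xB = 0x4.
P6: T = 0xB, S = E(K, T) = 0xA; 0xC ⊕ 0xA = 0x6.
Blocks that differ from the original plaintext: P4.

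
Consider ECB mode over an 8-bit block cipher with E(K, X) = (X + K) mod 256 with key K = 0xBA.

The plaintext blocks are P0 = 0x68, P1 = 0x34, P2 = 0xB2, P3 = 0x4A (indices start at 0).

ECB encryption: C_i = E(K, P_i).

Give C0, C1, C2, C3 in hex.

C0 = 0x22, C1 = 0xEE, C2 = 0x6C, C3 = 0x04

C0: E(K, 0x68) = 0x22.
C1: E(K, 0x34) = 0xEE.
C2: E(K, 0xB2) = 0x6C.
C3: E(K, 0x4A) = 0x04.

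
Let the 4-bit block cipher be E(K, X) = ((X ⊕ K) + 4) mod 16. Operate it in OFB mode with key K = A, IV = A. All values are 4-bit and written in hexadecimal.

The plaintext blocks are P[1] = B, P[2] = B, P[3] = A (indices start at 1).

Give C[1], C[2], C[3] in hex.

C[1] = F, C[2] = 9, C[3] = 6

OFB encryption: S_i = E(K, S_{i−1}) with S_{0} = IV; C_i = P_i ⊕ S_i.
C[1]: S = E(K, A) = 4; B ⊕ 4 = F.
C[2]: S = E(K, 4) = 2; B ⊕ 2 = 9.
C[3]: S = E(K, 2) = C; A ⊕ C = 6.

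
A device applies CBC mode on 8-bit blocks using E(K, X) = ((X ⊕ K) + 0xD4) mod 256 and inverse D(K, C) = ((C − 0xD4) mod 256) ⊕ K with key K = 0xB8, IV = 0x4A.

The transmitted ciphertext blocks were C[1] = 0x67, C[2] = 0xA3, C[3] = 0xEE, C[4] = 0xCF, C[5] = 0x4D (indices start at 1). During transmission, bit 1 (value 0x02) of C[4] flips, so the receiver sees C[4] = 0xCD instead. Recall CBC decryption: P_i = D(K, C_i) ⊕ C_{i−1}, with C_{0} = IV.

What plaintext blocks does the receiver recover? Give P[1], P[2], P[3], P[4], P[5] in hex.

Only C[4] changed, to 0xCD. In CBC, a change in C_i garbles P_i and flips the same bit in P_{i+1}. Decrypting the received ciphertext:
P[1]: D(K, 0x67) = 0x2B; 0x2B ⊕ 0x4A = 0x61.
P[2]: D(K, 0xA3) = 0x77; 0x77 ⊕ 0x67 = 0x10.
P[3]: D(K, 0xEE) = 0xA2; 0xA2 ⊕ 0xA3 = 0x01.
P[4]: D(K, 0xCD) = 0x41; 0x41 ⊕ 0xEE = 0xAF.
P[5]: D(K, 0x4D) = 0xC1; 0xC1 ⊕ 0xCD = 0x0C.
Blocks that differ from the original plaintext: P[4], P[5].

P[1] = 0x61, P[2] = 0x10, P[3] = 0x01, P[4] = 0xAF, P[5] = 0x0C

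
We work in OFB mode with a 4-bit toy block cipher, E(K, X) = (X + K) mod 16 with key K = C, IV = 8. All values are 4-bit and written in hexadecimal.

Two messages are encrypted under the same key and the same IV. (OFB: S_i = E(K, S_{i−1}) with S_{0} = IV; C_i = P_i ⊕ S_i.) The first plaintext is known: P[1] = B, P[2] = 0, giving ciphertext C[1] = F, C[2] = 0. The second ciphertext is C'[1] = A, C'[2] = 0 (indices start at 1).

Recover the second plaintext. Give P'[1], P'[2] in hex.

In OFB with a reused IV, both messages share the same keystream S_i, so C_i ⊕ C'_i = P_i ⊕ P'_i and thus P'_i = P_i ⊕ C_i ⊕ C'_i.
P'[1]: B ⊕ F ⊕ A = E.
P'[2]: 0 ⊕ 0 ⊕ 0 = 0.

P'[1] = E, P'[2] = 0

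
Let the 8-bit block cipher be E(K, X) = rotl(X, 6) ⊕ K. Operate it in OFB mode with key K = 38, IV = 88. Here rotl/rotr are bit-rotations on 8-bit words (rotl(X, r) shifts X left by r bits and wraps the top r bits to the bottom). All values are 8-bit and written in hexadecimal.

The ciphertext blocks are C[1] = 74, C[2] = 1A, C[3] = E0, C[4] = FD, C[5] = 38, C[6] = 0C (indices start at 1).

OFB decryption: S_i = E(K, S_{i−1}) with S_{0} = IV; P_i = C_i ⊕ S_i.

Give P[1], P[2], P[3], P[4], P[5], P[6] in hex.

P[1] = 6E, P[2] = A4, P[3] = 77, P[4] = 20, P[5] = 77, P[6] = E7

P[1]: S = E(K, 88) = 1A; 74 ⊕ 1A = 6E.
P[2]: S = E(K, 1A) = BE; 1A ⊕ BE = A4.
P[3]: S = E(K, BE) = 97; E0 ⊕ 97 = 77.
P[4]: S = E(K, 97) = DD; FD ⊕ DD = 20.
P[5]: S = E(K, DD) = 4F; 38 ⊕ 4F = 77.
P[6]: S = E(K, 4F) = EB; 0C ⊕ EB = E7.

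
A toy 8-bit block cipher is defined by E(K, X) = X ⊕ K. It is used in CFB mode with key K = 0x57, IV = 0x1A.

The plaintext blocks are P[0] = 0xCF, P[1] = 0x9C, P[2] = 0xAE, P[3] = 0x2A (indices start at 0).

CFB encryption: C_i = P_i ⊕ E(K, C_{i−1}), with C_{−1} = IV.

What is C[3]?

C[3] = 0xCD

C[0]: E(K, 0x1A) = 0x4D; 0xCF ⊕ 0x4D = 0x82.
C[1]: E(K, 0x82) = 0xD5; 0x9C ⊕ 0xD5 = 0x49.
C[2]: E(K, 0x49) = 0x1E; 0xAE ⊕ 0x1E = 0xB0.
C[3]: E(K, 0xB0) = 0xE7; 0x2A ⊕ 0xE7 = 0xCD.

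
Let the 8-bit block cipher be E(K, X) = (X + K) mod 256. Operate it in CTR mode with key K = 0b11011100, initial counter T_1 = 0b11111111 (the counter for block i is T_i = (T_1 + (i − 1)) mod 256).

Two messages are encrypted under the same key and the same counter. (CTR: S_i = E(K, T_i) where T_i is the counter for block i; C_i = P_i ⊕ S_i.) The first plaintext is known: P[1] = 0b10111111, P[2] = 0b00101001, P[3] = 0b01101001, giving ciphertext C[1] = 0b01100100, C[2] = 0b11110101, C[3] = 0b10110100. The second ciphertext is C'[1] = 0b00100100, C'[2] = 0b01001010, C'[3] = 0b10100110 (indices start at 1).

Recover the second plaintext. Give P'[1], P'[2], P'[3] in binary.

In CTR with a reused counter, both messages share the same keystream S_i, so C_i ⊕ C'_i = P_i ⊕ P'_i and thus P'_i = P_i ⊕ C_i ⊕ C'_i.
P'[1]: 0b10111111 ⊕ 0b01100100 ⊕ 0b00100100 = 0b11111111.
P'[2]: 0b00101001 ⊕ 0b11110101 ⊕ 0b01001010 = 0b10010110.
P'[3]: 0b01101001 ⊕ 0b10110100 ⊕ 0b10100110 = 0b01111011.

P'[1] = 0b11111111, P'[2] = 0b10010110, P'[3] = 0b01111011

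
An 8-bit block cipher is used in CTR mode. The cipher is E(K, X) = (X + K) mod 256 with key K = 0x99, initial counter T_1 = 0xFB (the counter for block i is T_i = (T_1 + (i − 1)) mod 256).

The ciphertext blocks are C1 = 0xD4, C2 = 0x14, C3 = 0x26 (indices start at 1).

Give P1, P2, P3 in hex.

P1 = 0x40, P2 = 0x81, P3 = 0xB0

CTR decryption: S_i = E(K, T_i) where T_i is the counter for block i; P_i = C_i ⊕ S_i.
P1: T = 0xFB, S = E(K, T) = 0x94; 0xD4 ⊕ 0x94 = 0x40.
P2: T = 0xFC, S = E(K, T) = 0x95; 0x14 ⊕ 0x95 = 0x81.
P3: T = 0xFD, S = E(K, T) = 0x96; 0x26 ⊕ 0x96 = 0xB0.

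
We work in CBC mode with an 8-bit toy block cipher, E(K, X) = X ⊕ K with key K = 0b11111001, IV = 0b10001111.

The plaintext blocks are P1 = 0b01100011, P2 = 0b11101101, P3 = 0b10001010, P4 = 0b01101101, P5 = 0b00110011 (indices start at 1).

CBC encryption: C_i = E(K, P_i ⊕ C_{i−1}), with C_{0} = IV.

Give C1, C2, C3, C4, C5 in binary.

C1: P1 ⊕ 0b10001111 = 0b11101100; E(K, 0b11101100) = 0b00010101.
C2: P2 ⊕ 0b00010101 = 0b11111000; E(K, 0b11111000) = 0b00000001.
C3: P3 ⊕ 0b00000001 = 0b10001011; E(K, 0b10001011) = 0b01110010.
C4: P4 ⊕ 0b01110010 = 0b00011111; E(K, 0b00011111) = 0b11100110.
C5: P5 ⊕ 0b11100110 = 0b11010101; E(K, 0b11010101) = 0b00101100.

C1 = 0b00010101, C2 = 0b00000001, C3 = 0b01110010, C4 = 0b11100110, C5 = 0b00101100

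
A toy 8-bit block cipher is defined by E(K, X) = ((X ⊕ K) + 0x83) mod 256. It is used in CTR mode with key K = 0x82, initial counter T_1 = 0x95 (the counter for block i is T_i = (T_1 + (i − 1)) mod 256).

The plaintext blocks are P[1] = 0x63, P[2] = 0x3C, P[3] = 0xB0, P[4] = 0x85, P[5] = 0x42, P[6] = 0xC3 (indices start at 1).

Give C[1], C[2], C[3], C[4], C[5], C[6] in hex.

CTR encryption: S_i = E(K, T_i) where T_i is the counter for block i; C_i = P_i ⊕ S_i.
C[1]: T = 0x95, S = E(K, T) = 0x9A; 0x63 ⊕ 0x9A = 0xF9.
C[2]: T = 0x96, S = E(K, T) = 0x97; 0x3C ⊕ 0x97 = 0xAB.
C[3]: T = 0x97, S = E(K, T) = 0x98; 0xB0 ⊕ 0x98 = 0x28.
C[4]: T = 0x98, S = E(K, T) = 0x9D; 0x85 ⊕ 0x9D = 0x18.
C[5]: T = 0x99, S = E(K, T) = 0x9E; 0x42 ⊕ 0x9E = 0xDC.
C[6]: T = 0x9A, S = E(K, T) = 0x9B; 0xC3 ⊕ 0x9B = 0x58.

C[1] = 0xF9, C[2] = 0xAB, C[3] = 0x28, C[4] = 0x18, C[5] = 0xDC, C[6] = 0x58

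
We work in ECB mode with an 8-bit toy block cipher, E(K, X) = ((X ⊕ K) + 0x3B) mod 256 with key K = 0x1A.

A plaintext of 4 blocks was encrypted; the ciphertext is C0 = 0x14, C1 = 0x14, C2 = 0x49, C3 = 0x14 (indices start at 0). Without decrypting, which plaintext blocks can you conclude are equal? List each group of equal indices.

ECB encrypts each block independently with the same key, so equal ciphertext blocks imply equal plaintext blocks.
C0 = C1 = C3 = 0x14, so P0 = P1 = P3.

P0 = P1 = P3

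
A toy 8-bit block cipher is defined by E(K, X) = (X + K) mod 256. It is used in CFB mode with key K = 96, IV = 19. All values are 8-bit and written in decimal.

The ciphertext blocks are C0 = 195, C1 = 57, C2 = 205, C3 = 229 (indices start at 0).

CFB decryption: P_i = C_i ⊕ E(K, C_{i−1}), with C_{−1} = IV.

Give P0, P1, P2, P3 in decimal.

P0: E(K, 19) = 115; 195 ⊕ 115 = 176.
P1: E(K, 195) = 35; 57 ⊕ 35 = 26.
P2: E(K, 57) = 153; 205 ⊕ 153 = 84.
P3: E(K, 205) = 45; 229 ⊕ 45 = 200.

P0 = 176, P1 = 26, P2 = 84, P3 = 200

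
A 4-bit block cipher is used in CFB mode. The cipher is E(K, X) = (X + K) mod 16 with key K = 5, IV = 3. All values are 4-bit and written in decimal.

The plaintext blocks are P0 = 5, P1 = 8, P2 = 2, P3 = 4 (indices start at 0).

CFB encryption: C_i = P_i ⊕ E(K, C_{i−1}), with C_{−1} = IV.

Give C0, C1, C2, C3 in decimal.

C0: E(K, 3) = 8; 5 ⊕ 8 = 13.
C1: E(K, 13) = 2; 8 ⊕ 2 = 10.
C2: E(K, 10) = 15; 2 ⊕ 15 = 13.
C3: E(K, 13) = 2; 4 ⊕ 2 = 6.

C0 = 13, C1 = 10, C2 = 13, C3 = 6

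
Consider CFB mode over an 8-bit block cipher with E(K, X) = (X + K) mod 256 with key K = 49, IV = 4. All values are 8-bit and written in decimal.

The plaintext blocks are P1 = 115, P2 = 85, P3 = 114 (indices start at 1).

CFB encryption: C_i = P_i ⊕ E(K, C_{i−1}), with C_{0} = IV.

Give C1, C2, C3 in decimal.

C1 = 70, C2 = 34, C3 = 33

C1: E(K, 4) = 53; 115 ⊕ 53 = 70.
C2: E(K, 70) = 119; 85 ⊕ 119 = 34.
C3: E(K, 34) = 83; 114 ⊕ 83 = 33.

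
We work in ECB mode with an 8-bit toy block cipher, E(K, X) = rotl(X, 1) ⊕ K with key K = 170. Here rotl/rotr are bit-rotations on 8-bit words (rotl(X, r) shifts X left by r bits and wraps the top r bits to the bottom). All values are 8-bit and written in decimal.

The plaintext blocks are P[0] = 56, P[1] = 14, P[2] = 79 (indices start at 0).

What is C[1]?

C[1] = 182

ECB encryption: C_i = E(K, P_i).
C[1]: E(K, 14) = 182.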